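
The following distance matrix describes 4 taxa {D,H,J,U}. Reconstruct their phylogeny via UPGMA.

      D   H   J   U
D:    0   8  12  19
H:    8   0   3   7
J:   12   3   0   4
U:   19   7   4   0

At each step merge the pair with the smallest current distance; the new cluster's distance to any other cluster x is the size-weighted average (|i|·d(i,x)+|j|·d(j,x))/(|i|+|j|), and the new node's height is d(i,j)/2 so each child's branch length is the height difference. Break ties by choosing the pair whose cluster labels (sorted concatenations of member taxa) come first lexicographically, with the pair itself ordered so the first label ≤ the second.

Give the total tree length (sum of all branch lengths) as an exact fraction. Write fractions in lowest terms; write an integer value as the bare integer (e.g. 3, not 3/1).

1. join H+J (d=3) ⇒ HJ; edges |H|=3/2, |J|=3/2
  updated: d(D,HJ)=10, d(HJ,U)=11/2
2. join HJ+U (d=11/2) ⇒ HJU; edges |HJ|=5/4, |U|=11/4
  updated: d(D,HJU)=13
3. join D+HJU (d=13) ⇒ DHJU; edges |D|=13/2, |HJU|=15/4
final tree: (D:13/2,((H:3/2,J:3/2):5/4,U:11/4):15/4)
total length: 69/4

69/4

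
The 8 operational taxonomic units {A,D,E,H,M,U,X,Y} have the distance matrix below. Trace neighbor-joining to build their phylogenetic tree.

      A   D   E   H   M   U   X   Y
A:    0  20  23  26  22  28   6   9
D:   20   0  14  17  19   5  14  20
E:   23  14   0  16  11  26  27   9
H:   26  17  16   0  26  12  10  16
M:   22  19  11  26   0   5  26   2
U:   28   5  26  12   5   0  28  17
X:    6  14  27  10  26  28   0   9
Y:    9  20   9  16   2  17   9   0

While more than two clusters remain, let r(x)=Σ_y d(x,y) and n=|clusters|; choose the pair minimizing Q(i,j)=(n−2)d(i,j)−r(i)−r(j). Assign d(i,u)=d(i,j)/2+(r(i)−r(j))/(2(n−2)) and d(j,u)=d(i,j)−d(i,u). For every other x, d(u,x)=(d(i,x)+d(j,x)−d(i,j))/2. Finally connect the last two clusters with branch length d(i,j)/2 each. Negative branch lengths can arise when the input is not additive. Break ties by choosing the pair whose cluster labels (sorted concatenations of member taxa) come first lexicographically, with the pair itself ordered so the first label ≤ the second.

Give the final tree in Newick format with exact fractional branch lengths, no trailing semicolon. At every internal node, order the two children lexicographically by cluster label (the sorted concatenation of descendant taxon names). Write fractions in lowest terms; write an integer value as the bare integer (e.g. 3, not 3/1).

((((A:25/6,X:11/6):271/32,(E:51/8,(M:57/16,Y:-25/16):21/8):137/32):49/32,(D:12/5,U:13/5):181/32):203/64,H:203/64)

1. join A+X (d=6, Q=-218) ⇒ AX; edges |A|=25/6, |X|=11/6
  updated: d(AX,D)=14, d(AX,E)=22, d(AX,H)=15, d(AX,M)=21, d(AX,U)=25, d(AX,Y)=6
2. join D+U (d=5, Q=-154) ⇒ DU; edges |D|=12/5, |U|=13/5
  updated: d(AX,DU)=17, d(DU,E)=35/2, d(DU,H)=12, d(DU,M)=19/2, d(DU,Y)=16
3. join M+Y (d=2, Q=-221/2) ⇒ MY; edges |M|=57/16, |Y|=-25/16
  updated: d(AX,MY)=25/2, d(DU,MY)=47/4, d(E,MY)=9, d(H,MY)=20
4. join E+MY (d=9, Q=-363/4) ⇒ EMY; edges |E|=51/8, |MY|=21/8
  updated: d(AX,EMY)=51/4, d(DU,EMY)=81/8, d(EMY,H)=27/2
5. join AX+EMY (d=51/4, Q=-445/8) ⇒ AEMXY; edges |AX|=271/32, |EMY|=137/32
  updated: d(AEMXY,DU)=115/16, d(AEMXY,H)=63/8
6. join AEMXY+DU (d=115/16, Q=-433/16) ⇒ ADEMUXY; edges |AEMXY|=49/32, |DU|=181/32
  updated: d(ADEMUXY,H)=203/32
7. join ADEMUXY+H (d=203/32) ⇒ ADEHMUXY; edges |ADEMUXY|=203/64, |H|=203/64
final tree: ((((A:25/6,X:11/6):271/32,(E:51/8,(M:57/16,Y:-25/16):21/8):137/32):49/32,(D:12/5,U:13/5):181/32):203/64,H:203/64)
total length: 1545/32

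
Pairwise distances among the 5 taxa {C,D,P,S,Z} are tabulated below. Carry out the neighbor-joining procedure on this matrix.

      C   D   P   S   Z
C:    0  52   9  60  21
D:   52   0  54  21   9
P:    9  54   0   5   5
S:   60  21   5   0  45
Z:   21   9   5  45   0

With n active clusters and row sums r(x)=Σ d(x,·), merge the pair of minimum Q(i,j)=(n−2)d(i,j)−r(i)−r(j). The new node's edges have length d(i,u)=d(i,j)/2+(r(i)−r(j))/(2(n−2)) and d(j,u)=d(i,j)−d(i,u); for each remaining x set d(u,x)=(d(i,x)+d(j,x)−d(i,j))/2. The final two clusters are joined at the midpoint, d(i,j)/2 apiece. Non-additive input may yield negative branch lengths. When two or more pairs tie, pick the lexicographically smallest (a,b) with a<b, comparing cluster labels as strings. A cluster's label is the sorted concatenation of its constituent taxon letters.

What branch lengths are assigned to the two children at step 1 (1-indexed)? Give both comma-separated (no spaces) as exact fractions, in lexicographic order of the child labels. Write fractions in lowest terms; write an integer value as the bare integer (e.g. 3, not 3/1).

step 1: merge (D,S) at d=21, Q=-204; branch lengths D→34/3, S→29/3; new cluster DS
  updated: d(C,DS)=91/2, d(DS,P)=19, d(DS,Z)=33/2
step 2: merge (C,P) at d=9, Q=-181/2; branch lengths C→121/8, P→-49/8; new cluster CP
  updated: d(CP,DS)=111/4, d(CP,Z)=17/2
step 3: merge (CP,DS) at d=111/4, Q=-211/4; branch lengths CP→79/8, DS→143/8; new cluster CDPS
  updated: d(CDPS,Z)=-11/8
step 4: merge (CDPS,Z) at d=-11/8; branch lengths CDPS→-11/16, Z→-11/16; new cluster CDPSZ
final tree: (((C:121/8,P:-49/8):79/8,(D:34/3,S:29/3):143/8):-11/16,Z:-11/16)
total length: 451/8

34/3,29/3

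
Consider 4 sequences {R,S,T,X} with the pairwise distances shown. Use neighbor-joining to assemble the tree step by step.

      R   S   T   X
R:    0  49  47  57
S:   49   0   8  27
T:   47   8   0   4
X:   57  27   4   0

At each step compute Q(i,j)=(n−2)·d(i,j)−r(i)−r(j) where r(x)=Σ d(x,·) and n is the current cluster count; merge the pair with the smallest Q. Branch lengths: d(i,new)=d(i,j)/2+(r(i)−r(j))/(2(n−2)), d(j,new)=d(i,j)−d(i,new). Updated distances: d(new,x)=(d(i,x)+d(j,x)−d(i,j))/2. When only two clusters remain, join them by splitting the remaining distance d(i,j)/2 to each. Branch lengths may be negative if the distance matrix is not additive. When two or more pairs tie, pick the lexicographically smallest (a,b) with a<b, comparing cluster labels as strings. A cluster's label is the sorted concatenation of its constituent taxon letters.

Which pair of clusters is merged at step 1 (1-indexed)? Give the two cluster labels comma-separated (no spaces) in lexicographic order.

R,S

1. join R+S (d=49, Q=-139) ⇒ RS; edges |R|=167/4, |S|=29/4
  updated: d(RS,T)=3, d(RS,X)=35/2
2. join RS+T (d=3, Q=-49/2) ⇒ RST; edges |RS|=33/4, |T|=-21/4
  updated: d(RST,X)=37/4
3. join RST+X (d=37/4) ⇒ RSTX; edges |RST|=37/8, |X|=37/8
final tree: (((R:167/4,S:29/4):33/4,T:-21/4):37/8,X:37/8)
total length: 245/4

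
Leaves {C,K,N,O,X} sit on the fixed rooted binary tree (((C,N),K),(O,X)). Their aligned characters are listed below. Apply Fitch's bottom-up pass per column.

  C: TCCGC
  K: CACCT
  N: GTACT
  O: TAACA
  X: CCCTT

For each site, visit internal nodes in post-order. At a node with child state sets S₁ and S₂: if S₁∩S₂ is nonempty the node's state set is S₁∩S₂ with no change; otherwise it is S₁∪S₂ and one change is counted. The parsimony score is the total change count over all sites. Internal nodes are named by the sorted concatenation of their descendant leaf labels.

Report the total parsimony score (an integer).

12

[col 0] CN: children C:{T}, N:{G} ∪→ {G,T}; cost 1
[col 0] CKN: children CN:{G,T}, K:{C} ∪→ {C,G,T}; cost 1
[col 0] OX: children O:{T}, X:{C} ∪→ {C,T}; cost 1
[col 0] CKNOX: children CKN:{C,G,T}, OX:{C,T} ∩→ {C,T}; cost 0
[col 1] CN: children C:{C}, N:{T} ∪→ {C,T}; cost 1
[col 1] CKN: children CN:{C,T}, K:{A} ∪→ {A,C,T}; cost 1
[col 1] OX: children O:{A}, X:{C} ∪→ {A,C}; cost 1
[col 1] CKNOX: children CKN:{A,C,T}, OX:{A,C} ∩→ {A,C}; cost 0
[col 2] CN: children C:{C}, N:{A} ∪→ {A,C}; cost 1
[col 2] CKN: children CN:{A,C}, K:{C} ∩→ {C}; cost 0
[col 2] OX: children O:{A}, X:{C} ∪→ {A,C}; cost 1
[col 2] CKNOX: children CKN:{C}, OX:{A,C} ∩→ {C}; cost 0
[col 3] CN: children C:{G}, N:{C} ∪→ {C,G}; cost 1
[col 3] CKN: children CN:{C,G}, K:{C} ∩→ {C}; cost 0
[col 3] OX: children O:{C}, X:{T} ∪→ {C,T}; cost 1
[col 3] CKNOX: children CKN:{C}, OX:{C,T} ∩→ {C}; cost 0
[col 4] CN: children C:{C}, N:{T} ∪→ {C,T}; cost 1
[col 4] CKN: children CN:{C,T}, K:{T} ∩→ {T}; cost 0
[col 4] OX: children O:{A}, X:{T} ∪→ {A,T}; cost 1
[col 4] CKNOX: children CKN:{T}, OX:{A,T} ∩→ {T}; cost 0
per-site changes: [3, 3, 2, 2, 2]; total = 12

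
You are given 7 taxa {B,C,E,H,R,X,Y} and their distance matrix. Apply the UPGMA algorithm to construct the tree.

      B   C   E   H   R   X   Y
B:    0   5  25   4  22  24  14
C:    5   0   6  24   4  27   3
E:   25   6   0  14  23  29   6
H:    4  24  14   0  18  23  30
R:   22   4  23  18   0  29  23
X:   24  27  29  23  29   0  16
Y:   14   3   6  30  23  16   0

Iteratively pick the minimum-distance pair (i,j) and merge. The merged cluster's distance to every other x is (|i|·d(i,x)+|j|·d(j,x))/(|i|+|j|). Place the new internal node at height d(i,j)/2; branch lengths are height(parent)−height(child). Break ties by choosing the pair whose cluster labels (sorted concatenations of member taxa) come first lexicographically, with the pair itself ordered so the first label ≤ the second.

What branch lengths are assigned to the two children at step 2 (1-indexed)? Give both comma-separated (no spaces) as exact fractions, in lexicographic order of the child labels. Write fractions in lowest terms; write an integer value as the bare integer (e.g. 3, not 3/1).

iteration 1: select C,Y (d=3); attach at lengths (3/2, 3/2); label the merged cluster CY
  updated: d(B,CY)=19/2, d(CY,E)=6, d(CY,H)=27, d(CY,R)=27/2, d(CY,X)=43/2
iteration 2: select B,H (d=4); attach at lengths (2, 2); label the merged cluster BH
  updated: d(BH,CY)=73/4, d(BH,E)=39/2, d(BH,R)=20, d(BH,X)=47/2
iteration 3: select CY,E (d=6); attach at lengths (3/2, 3); label the merged cluster CEY
  updated: d(BH,CEY)=56/3, d(CEY,R)=50/3, d(CEY,X)=24
iteration 4: select CEY,R (d=50/3); attach at lengths (16/3, 25/3); label the merged cluster CERY
  updated: d(BH,CERY)=19, d(CERY,X)=101/4
iteration 5: select BH,CERY (d=19); attach at lengths (15/2, 7/6); label the merged cluster BCEHRY
  updated: d(BCEHRY,X)=74/3
iteration 6: select BCEHRY,X (d=74/3); attach at lengths (17/6, 37/3); label the merged cluster BCEHRXY
final tree: (((B:2,H:2):15/2,(((C:3/2,Y:3/2):3/2,E:3):16/3,R:25/3):7/6):17/6,X:37/3)
total length: 49

2,2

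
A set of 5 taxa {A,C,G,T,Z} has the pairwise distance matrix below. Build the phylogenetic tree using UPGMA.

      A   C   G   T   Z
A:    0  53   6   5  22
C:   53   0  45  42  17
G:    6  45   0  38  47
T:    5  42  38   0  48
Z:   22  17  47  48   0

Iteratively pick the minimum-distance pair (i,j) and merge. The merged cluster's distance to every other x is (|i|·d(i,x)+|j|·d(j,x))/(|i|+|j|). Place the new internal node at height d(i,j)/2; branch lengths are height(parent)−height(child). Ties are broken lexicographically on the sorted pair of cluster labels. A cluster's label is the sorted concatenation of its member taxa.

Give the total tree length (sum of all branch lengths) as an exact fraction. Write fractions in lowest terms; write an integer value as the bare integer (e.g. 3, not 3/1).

389/6

iteration 1: select A,T (d=5); attach at lengths (5/2, 5/2); label the merged cluster AT
  updated: d(AT,C)=95/2, d(AT,G)=22, d(AT,Z)=35
iteration 2: select C,Z (d=17); attach at lengths (17/2, 17/2); label the merged cluster CZ
  updated: d(AT,CZ)=165/4, d(CZ,G)=46
iteration 3: select AT,G (d=22); attach at lengths (17/2, 11); label the merged cluster AGT
  updated: d(AGT,CZ)=257/6
iteration 4: select AGT,CZ (d=257/6); attach at lengths (125/12, 155/12); label the merged cluster ACGTZ
final tree: (((A:5/2,T:5/2):17/2,G:11):125/12,(C:17/2,Z:17/2):155/12)
total length: 389/6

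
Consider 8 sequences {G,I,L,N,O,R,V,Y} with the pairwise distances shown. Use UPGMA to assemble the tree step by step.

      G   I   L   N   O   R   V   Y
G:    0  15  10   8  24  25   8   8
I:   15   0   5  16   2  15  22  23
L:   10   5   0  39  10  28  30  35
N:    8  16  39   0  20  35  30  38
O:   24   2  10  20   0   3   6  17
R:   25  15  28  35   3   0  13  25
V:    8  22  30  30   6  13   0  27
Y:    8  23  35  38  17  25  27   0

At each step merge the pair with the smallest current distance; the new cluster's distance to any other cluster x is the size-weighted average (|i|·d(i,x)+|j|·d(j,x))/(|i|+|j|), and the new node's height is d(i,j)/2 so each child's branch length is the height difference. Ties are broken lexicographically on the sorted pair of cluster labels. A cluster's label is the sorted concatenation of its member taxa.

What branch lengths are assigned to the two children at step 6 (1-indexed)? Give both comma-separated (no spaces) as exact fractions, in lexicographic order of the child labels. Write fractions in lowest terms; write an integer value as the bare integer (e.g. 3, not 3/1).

71/10,73/30

1. join I+O (d=2) ⇒ IO; edges |I|=1, |O|=1
  updated: d(G,IO)=39/2, d(IO,L)=15/2, d(IO,N)=18, d(IO,R)=9, d(IO,V)=14, d(IO,Y)=20
2. join IO+L (d=15/2) ⇒ ILO; edges |IO|=11/4, |L|=15/4
  updated: d(G,ILO)=49/3, d(ILO,N)=25, d(ILO,R)=46/3, d(ILO,V)=58/3, d(ILO,Y)=25
3. join G+N (d=8) ⇒ GN; edges |G|=4, |N|=4
  updated: d(GN,ILO)=62/3, d(GN,R)=30, d(GN,V)=19, d(GN,Y)=23
4. join R+V (d=13) ⇒ RV; edges |R|=13/2, |V|=13/2
  updated: d(GN,RV)=49/2, d(ILO,RV)=52/3, d(RV,Y)=26
5. join ILO+RV (d=52/3) ⇒ ILORV; edges |ILO|=59/12, |RV|=13/6
  updated: d(GN,ILORV)=111/5, d(ILORV,Y)=127/5
6. join GN+ILORV (d=111/5) ⇒ GILNORV; edges |GN|=71/10, |ILORV|=73/30
  updated: d(GILNORV,Y)=173/7
7. join GILNORV+Y (d=173/7) ⇒ GILNORVY; edges |GILNORV|=44/35, |Y|=173/14
final tree: (((G:4,N:4):71/10,(((I:1,O:1):11/4,L:15/4):59/12,(R:13/2,V:13/2):13/6):73/30):44/35,Y:173/14)
total length: 25087/420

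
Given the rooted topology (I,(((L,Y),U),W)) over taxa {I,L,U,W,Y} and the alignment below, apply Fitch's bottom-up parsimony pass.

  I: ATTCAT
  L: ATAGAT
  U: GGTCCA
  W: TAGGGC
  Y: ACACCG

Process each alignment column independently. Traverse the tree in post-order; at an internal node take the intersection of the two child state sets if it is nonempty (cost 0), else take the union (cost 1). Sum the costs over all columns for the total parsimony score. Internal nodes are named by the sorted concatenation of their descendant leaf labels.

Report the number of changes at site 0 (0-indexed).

[col 0] LY: children L:{A}, Y:{A} ∩→ {A}; cost 0
[col 0] LUY: children LY:{A}, U:{G} ∪→ {A,G}; cost 1
[col 0] LUWY: children LUY:{A,G}, W:{T} ∪→ {A,G,T}; cost 1
[col 0] ILUWY: children I:{A}, LUWY:{A,G,T} ∩→ {A}; cost 0
[col 1] LY: children L:{T}, Y:{C} ∪→ {C,T}; cost 1
[col 1] LUY: children LY:{C,T}, U:{G} ∪→ {C,G,T}; cost 1
[col 1] LUWY: children LUY:{C,G,T}, W:{A} ∪→ {A,C,G,T}; cost 1
[col 1] ILUWY: children I:{T}, LUWY:{A,C,G,T} ∩→ {T}; cost 0
[col 2] LY: children L:{A}, Y:{A} ∩→ {A}; cost 0
[col 2] LUY: children LY:{A}, U:{T} ∪→ {A,T}; cost 1
[col 2] LUWY: children LUY:{A,T}, W:{G} ∪→ {A,G,T}; cost 1
[col 2] ILUWY: children I:{T}, LUWY:{A,G,T} ∩→ {T}; cost 0
[col 3] LY: children L:{G}, Y:{C} ∪→ {C,G}; cost 1
[col 3] LUY: children LY:{C,G}, U:{C} ∩→ {C}; cost 0
[col 3] LUWY: children LUY:{C}, W:{G} ∪→ {C,G}; cost 1
[col 3] ILUWY: children I:{C}, LUWY:{C,G} ∩→ {C}; cost 0
[col 4] LY: children L:{A}, Y:{C} ∪→ {A,C}; cost 1
[col 4] LUY: children LY:{A,C}, U:{C} ∩→ {C}; cost 0
[col 4] LUWY: children LUY:{C}, W:{G} ∪→ {C,G}; cost 1
[col 4] ILUWY: children I:{A}, LUWY:{C,G} ∪→ {A,C,G}; cost 1
[col 5] LY: children L:{T}, Y:{G} ∪→ {G,T}; cost 1
[col 5] LUY: children LY:{G,T}, U:{A} ∪→ {A,G,T}; cost 1
[col 5] LUWY: children LUY:{A,G,T}, W:{C} ∪→ {A,C,G,T}; cost 1
[col 5] ILUWY: children I:{T}, LUWY:{A,C,G,T} ∩→ {T}; cost 0
per-site changes: [2, 3, 2, 2, 3, 3]; total = 15

2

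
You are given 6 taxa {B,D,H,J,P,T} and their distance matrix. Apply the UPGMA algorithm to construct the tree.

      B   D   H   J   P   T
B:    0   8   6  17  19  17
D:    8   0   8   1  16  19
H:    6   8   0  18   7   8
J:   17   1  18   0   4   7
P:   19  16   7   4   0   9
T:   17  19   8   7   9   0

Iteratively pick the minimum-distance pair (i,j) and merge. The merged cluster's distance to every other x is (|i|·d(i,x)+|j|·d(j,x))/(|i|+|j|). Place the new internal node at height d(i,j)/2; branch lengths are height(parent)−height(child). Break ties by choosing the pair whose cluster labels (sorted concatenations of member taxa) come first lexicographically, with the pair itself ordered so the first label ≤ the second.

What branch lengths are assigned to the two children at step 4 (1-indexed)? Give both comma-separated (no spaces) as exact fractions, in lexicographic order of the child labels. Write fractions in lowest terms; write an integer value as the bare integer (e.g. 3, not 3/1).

step 1: merge (D,J) at d=1; branch lengths D→1/2, J→1/2; new cluster DJ
  updated: d(B,DJ)=25/2, d(DJ,H)=13, d(DJ,P)=10, d(DJ,T)=13
step 2: merge (B,H) at d=6; branch lengths B→3, H→3; new cluster BH
  updated: d(BH,DJ)=51/4, d(BH,P)=13, d(BH,T)=25/2
step 3: merge (P,T) at d=9; branch lengths P→9/2, T→9/2; new cluster PT
  updated: d(BH,PT)=51/4, d(DJ,PT)=23/2
step 4: merge (DJ,PT) at d=23/2; branch lengths DJ→21/4, PT→5/4; new cluster DJPT
  updated: d(BH,DJPT)=51/4
step 5: merge (BH,DJPT) at d=51/4; branch lengths BH→27/8, DJPT→5/8; new cluster BDHJPT
final tree: ((B:3,H:3):27/8,((D:1/2,J:1/2):21/4,(P:9/2,T:9/2):5/4):5/8)
total length: 53/2

21/4,5/4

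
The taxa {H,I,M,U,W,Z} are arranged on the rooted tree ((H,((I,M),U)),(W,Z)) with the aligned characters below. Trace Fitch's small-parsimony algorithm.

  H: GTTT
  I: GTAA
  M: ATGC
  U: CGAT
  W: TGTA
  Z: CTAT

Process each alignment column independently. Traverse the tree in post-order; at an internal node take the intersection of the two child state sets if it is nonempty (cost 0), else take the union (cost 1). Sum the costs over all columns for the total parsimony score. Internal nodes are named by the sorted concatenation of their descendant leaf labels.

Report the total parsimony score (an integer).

12

site 0, node IM: I={G} ∪ M={A} → {A,G} (+1)
site 0, node IMU: IM={A,G} ∪ U={C} → {A,C,G} (+1)
site 0, node HIMU: H={G} ∩ IMU={A,C,G} → {G} (+0)
site 0, node WZ: W={T} ∪ Z={C} → {C,T} (+1)
site 0, node HIMUWZ: HIMU={G} ∪ WZ={C,T} → {C,G,T} (+1)
site 1, node IM: I={T} ∩ M={T} → {T} (+0)
site 1, node IMU: IM={T} ∪ U={G} → {G,T} (+1)
site 1, node HIMU: H={T} ∩ IMU={G,T} → {T} (+0)
site 1, node WZ: W={G} ∪ Z={T} → {G,T} (+1)
site 1, node HIMUWZ: HIMU={T} ∩ WZ={G,T} → {T} (+0)
site 2, node IM: I={A} ∪ M={G} → {A,G} (+1)
site 2, node IMU: IM={A,G} ∩ U={A} → {A} (+0)
site 2, node HIMU: H={T} ∪ IMU={A} → {A,T} (+1)
site 2, node WZ: W={T} ∪ Z={A} → {A,T} (+1)
site 2, node HIMUWZ: HIMU={A,T} ∩ WZ={A,T} → {A,T} (+0)
site 3, node IM: I={A} ∪ M={C} → {A,C} (+1)
site 3, node IMU: IM={A,C} ∪ U={T} → {A,C,T} (+1)
site 3, node HIMU: H={T} ∩ IMU={A,C,T} → {T} (+0)
site 3, node WZ: W={A} ∪ Z={T} → {A,T} (+1)
site 3, node HIMUWZ: HIMU={T} ∩ WZ={A,T} → {T} (+0)
per-site changes: [4, 2, 3, 3]; total = 12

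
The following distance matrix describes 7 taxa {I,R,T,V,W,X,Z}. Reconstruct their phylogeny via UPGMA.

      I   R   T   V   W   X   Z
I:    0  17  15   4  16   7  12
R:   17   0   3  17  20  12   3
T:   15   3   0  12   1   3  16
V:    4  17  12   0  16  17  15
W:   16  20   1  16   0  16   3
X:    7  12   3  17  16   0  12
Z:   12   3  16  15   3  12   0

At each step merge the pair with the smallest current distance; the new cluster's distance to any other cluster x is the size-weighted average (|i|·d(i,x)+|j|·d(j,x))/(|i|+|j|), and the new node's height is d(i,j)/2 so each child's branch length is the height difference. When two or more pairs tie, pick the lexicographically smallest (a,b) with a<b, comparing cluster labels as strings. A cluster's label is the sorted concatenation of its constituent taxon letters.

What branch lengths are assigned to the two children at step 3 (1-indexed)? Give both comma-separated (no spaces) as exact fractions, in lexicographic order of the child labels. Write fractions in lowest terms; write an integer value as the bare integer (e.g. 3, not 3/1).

iteration 1: select T,W (d=1); attach at lengths (1/2, 1/2); label the merged cluster TW
  updated: d(I,TW)=31/2, d(R,TW)=23/2, d(TW,V)=14, d(TW,X)=19/2, d(TW,Z)=19/2
iteration 2: select R,Z (d=3); attach at lengths (3/2, 3/2); label the merged cluster RZ
  updated: d(I,RZ)=29/2, d(RZ,TW)=21/2, d(RZ,V)=16, d(RZ,X)=12
iteration 3: select I,V (d=4); attach at lengths (2, 2); label the merged cluster IV
  updated: d(IV,RZ)=61/4, d(IV,TW)=59/4, d(IV,X)=12
iteration 4: select TW,X (d=19/2); attach at lengths (17/4, 19/4); label the merged cluster TWX
  updated: d(IV,TWX)=83/6, d(RZ,TWX)=11
iteration 5: select RZ,TWX (d=11); attach at lengths (4, 3/4); label the merged cluster RTWXZ
  updated: d(IV,RTWXZ)=72/5
iteration 6: select IV,RTWXZ (d=72/5); attach at lengths (26/5, 17/10); label the merged cluster IRTVWXZ
final tree: ((I:2,V:2):26/5,((R:3/2,Z:3/2):4,((T:1/2,W:1/2):17/4,X:19/4):3/4):17/10)
total length: 573/20

2,2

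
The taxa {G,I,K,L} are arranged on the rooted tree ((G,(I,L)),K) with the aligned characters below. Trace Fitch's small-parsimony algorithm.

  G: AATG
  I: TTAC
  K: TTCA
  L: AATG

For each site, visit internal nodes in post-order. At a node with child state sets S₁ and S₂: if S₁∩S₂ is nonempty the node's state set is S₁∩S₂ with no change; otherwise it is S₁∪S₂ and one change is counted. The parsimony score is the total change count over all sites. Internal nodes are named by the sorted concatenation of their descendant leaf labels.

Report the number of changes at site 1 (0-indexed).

site 0, node IL: I={T} ∪ L={A} → {A,T} (+1)
site 0, node GIL: G={A} ∩ IL={A,T} → {A} (+0)
site 0, node GIKL: GIL={A} ∪ K={T} → {A,T} (+1)
site 1, node IL: I={T} ∪ L={A} → {A,T} (+1)
site 1, node GIL: G={A} ∩ IL={A,T} → {A} (+0)
site 1, node GIKL: GIL={A} ∪ K={T} → {A,T} (+1)
site 2, node IL: I={A} ∪ L={T} → {A,T} (+1)
site 2, node GIL: G={T} ∩ IL={A,T} → {T} (+0)
site 2, node GIKL: GIL={T} ∪ K={C} → {C,T} (+1)
site 3, node IL: I={C} ∪ L={G} → {C,G} (+1)
site 3, node GIL: G={G} ∩ IL={C,G} → {G} (+0)
site 3, node GIKL: GIL={G} ∪ K={A} → {A,G} (+1)
per-site changes: [2, 2, 2, 2]; total = 8

2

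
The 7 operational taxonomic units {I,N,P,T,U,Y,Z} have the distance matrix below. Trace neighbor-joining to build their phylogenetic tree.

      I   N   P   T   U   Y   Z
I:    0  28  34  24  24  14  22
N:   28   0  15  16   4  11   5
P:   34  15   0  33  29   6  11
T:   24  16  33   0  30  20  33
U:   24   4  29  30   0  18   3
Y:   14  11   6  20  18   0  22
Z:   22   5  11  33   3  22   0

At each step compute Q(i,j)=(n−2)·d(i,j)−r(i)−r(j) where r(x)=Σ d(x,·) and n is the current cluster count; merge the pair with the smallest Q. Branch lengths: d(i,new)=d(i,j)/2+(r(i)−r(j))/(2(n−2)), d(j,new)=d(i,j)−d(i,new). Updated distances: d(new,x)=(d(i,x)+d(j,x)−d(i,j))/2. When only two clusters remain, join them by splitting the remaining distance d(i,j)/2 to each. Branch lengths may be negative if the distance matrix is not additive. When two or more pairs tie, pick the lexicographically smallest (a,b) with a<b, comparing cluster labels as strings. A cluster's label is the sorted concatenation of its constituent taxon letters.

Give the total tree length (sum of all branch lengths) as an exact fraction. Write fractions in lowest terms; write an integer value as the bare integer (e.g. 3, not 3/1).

1. join P+Y (d=6, Q=-189) ⇒ PY; edges |P|=67/10, |Y|=-7/10
  updated: d(I,PY)=21, d(N,PY)=10, d(PY,T)=47/2, d(PY,U)=41/2, d(PY,Z)=27/2
2. join I+T (d=24, Q=-299/2) ⇒ IT; edges |I|=177/16, |T|=207/16
  updated: d(IT,N)=10, d(IT,PY)=41/4, d(IT,U)=15, d(IT,Z)=31/2
3. join IT+PY (d=41/4, Q=-297/4) ⇒ IPTY; edges |IT|=109/24, |PY|=137/24
  updated: d(IPTY,N)=39/8, d(IPTY,U)=101/8, d(IPTY,Z)=75/8
4. join IPTY+N (d=39/8, Q=-31) ⇒ INPTY; edges |IPTY|=91/16, |N|=-13/16
  updated: d(INPTY,U)=47/8, d(INPTY,Z)=19/4
5. join INPTY+U (d=47/8, Q=-109/8) ⇒ INPTUY; edges |INPTY|=61/16, |U|=33/16
  updated: d(INPTUY,Z)=15/16
6. join INPTUY+Z (d=15/16) ⇒ INPTUYZ; edges |INPTUY|=15/32, |Z|=15/32
final tree: (((((I:177/16,T:207/16):109/24,(P:67/10,Y:-7/10):137/24):91/16,N:-13/16):61/16,U:33/16):15/32,Z:15/32)
total length: 831/16

831/16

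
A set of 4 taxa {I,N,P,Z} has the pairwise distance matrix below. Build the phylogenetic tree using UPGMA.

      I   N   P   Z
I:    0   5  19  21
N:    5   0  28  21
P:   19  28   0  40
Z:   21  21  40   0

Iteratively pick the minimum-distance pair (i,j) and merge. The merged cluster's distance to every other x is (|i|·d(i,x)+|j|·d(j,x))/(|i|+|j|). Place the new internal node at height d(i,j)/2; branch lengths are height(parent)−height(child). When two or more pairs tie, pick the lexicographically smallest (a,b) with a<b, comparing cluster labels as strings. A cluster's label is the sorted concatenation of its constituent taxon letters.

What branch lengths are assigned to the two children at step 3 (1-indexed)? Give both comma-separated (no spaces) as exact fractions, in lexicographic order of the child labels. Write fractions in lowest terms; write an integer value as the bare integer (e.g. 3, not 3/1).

4,29/2

step 1: merge (I,N) at d=5; branch lengths I→5/2, N→5/2; new cluster IN
  updated: d(IN,P)=47/2, d(IN,Z)=21
step 2: merge (IN,Z) at d=21; branch lengths IN→8, Z→21/2; new cluster INZ
  updated: d(INZ,P)=29
step 3: merge (INZ,P) at d=29; branch lengths INZ→4, P→29/2; new cluster INPZ
final tree: (((I:5/2,N:5/2):8,Z:21/2):4,P:29/2)
total length: 42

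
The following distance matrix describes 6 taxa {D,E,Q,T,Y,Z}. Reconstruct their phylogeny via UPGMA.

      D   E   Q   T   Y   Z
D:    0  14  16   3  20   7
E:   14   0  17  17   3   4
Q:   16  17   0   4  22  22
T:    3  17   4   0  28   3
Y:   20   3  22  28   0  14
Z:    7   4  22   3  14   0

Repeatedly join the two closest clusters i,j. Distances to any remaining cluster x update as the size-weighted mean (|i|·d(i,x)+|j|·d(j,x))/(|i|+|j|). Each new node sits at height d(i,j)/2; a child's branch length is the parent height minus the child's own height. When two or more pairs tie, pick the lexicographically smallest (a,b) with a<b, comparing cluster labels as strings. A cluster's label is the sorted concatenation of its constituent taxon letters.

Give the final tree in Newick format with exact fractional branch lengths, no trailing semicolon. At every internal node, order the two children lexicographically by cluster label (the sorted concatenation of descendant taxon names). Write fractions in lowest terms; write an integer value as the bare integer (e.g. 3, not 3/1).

((((D:3/2,T:3/2):1,Z:5/2):9/2,Q:7):3/2,(E:3/2,Y:3/2):7)

1. join D+T (d=3) ⇒ DT; edges |D|=3/2, |T|=3/2
  updated: d(DT,E)=31/2, d(DT,Q)=10, d(DT,Y)=24, d(DT,Z)=5
2. join E+Y (d=3) ⇒ EY; edges |E|=3/2, |Y|=3/2
  updated: d(DT,EY)=79/4, d(EY,Q)=39/2, d(EY,Z)=9
3. join DT+Z (d=5) ⇒ DTZ; edges |DT|=1, |Z|=5/2
  updated: d(DTZ,EY)=97/6, d(DTZ,Q)=14
4. join DTZ+Q (d=14) ⇒ DQTZ; edges |DTZ|=9/2, |Q|=7
  updated: d(DQTZ,EY)=17
5. join DQTZ+EY (d=17) ⇒ DEQTYZ; edges |DQTZ|=3/2, |EY|=7
final tree: ((((D:3/2,T:3/2):1,Z:5/2):9/2,Q:7):3/2,(E:3/2,Y:3/2):7)
total length: 59/2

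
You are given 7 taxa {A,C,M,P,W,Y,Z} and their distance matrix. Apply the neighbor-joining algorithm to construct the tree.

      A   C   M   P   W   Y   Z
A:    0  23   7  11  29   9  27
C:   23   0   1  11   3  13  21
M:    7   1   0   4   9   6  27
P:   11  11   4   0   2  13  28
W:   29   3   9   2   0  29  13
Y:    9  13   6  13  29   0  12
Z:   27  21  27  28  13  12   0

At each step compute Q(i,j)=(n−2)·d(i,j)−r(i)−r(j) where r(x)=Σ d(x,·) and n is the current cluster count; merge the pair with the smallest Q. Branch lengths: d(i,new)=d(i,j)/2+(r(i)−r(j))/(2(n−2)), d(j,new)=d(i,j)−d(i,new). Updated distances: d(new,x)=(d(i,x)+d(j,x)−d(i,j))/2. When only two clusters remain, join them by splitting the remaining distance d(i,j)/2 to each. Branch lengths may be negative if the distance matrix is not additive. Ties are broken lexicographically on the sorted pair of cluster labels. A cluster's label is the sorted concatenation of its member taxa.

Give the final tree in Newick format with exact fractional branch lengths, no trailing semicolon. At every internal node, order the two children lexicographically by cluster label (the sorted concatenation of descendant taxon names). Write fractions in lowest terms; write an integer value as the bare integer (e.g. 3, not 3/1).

((((A:67/8,(Y:7/5,Z:53/5):29/8):163/32,M:-75/32):83/32,C:65/32):127/64,(P:-1/24,W:49/24):127/64)

step 1: merge (Y,Z) at d=12, Q=-150; branch lengths Y→7/5, Z→53/5; new cluster YZ
  updated: d(A,YZ)=12, d(C,YZ)=11, d(M,YZ)=21/2, d(P,YZ)=29/2, d(W,YZ)=15
step 2: merge (A,YZ) at d=12, Q=-97; branch lengths A→67/8, YZ→29/8; new cluster AYZ
  updated: d(AYZ,C)=11, d(AYZ,M)=11/4, d(AYZ,P)=27/4, d(AYZ,W)=16
step 3: merge (P,W) at d=2, Q=-191/4; branch lengths P→-1/24, W→49/24; new cluster PW
  updated: d(AYZ,PW)=83/8, d(C,PW)=6, d(M,PW)=11/2
step 4: merge (AYZ,M) at d=11/4, Q=-223/8; branch lengths AYZ→163/32, M→-75/32; new cluster AMYZ
  updated: d(AMYZ,C)=37/8, d(AMYZ,PW)=105/16
step 5: merge (AMYZ,C) at d=37/8, Q=-275/16; branch lengths AMYZ→83/32, C→65/32; new cluster ACMYZ
  updated: d(ACMYZ,PW)=127/32
step 6: merge (ACMYZ,PW) at d=127/32; branch lengths ACMYZ→127/64, PW→127/64; new cluster ACMPWYZ
final tree: ((((A:67/8,(Y:7/5,Z:53/5):29/8):163/32,M:-75/32):83/32,C:65/32):127/64,(P:-1/24,W:49/24):127/64)
total length: 1195/32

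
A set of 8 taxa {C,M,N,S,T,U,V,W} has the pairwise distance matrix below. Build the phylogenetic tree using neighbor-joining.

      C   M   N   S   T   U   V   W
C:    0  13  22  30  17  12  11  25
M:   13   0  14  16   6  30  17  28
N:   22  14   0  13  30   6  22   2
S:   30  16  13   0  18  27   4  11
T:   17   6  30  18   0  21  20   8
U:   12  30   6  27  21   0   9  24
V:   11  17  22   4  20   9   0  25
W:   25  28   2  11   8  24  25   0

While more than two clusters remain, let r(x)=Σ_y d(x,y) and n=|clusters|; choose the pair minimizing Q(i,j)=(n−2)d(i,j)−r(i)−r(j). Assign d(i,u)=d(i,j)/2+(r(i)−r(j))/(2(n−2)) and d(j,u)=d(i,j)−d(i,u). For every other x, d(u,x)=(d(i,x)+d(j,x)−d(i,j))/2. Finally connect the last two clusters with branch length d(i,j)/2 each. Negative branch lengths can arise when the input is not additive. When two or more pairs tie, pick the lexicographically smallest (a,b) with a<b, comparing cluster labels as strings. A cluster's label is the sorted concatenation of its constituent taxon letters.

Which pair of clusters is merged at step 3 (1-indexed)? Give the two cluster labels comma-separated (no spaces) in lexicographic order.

step 1: merge (N,W) at d=2, Q=-220; branch lengths N→-1/6, W→13/6; new cluster NW
  updated: d(C,NW)=45/2, d(M,NW)=20, d(NW,S)=11, d(NW,T)=18, d(NW,U)=14, d(NW,V)=45/2
step 2: merge (M,T) at d=6, Q=-172; branch lengths M→16/5, T→14/5; new cluster MT
  updated: d(C,MT)=12, d(MT,NW)=16, d(MT,S)=14, d(MT,U)=45/2, d(MT,V)=31/2
step 3: merge (S,V) at d=4, Q=-132; branch lengths S→5, V→-1; new cluster SV
  updated: d(C,SV)=37/2, d(MT,SV)=51/4, d(NW,SV)=59/4, d(SV,U)=16
step 4: merge (C,U) at d=12, Q=-187/2; branch lengths C→73/12, U→71/12; new cluster CU
  updated: d(CU,MT)=45/4, d(CU,NW)=49/4, d(CU,SV)=45/4
step 5: merge (CU,NW) at d=49/4, Q=-213/4; branch lengths CU→65/16, NW→131/16; new cluster CNUW
  updated: d(CNUW,MT)=15/2, d(CNUW,SV)=55/8
step 6: merge (CNUW,MT) at d=15/2, Q=-217/8; branch lengths CNUW→13/16, MT→107/16; new cluster CMNTUW
  updated: d(CMNTUW,SV)=97/16
step 7: merge (CMNTUW,SV) at d=97/16; branch lengths CMNTUW→97/32, SV→97/32; new cluster CMNSTUVW
final tree: ((((C:73/12,U:71/12):65/16,(N:-1/6,W:13/6):131/16):13/16,(M:16/5,T:14/5):107/16):97/32,(S:5,V:-1):97/32)
total length: 797/16

S,V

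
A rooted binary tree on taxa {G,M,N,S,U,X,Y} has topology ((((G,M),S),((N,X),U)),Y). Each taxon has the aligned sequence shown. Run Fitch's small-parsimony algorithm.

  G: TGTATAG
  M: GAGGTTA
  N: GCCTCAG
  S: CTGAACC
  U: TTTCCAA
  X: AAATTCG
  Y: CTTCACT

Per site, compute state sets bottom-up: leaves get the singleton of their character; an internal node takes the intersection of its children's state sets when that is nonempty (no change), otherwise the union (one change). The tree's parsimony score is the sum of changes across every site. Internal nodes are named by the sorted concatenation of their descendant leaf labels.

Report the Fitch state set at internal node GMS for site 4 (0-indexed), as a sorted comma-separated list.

A,T

[col 0] GM: children G:{T}, M:{G} ∪→ {G,T}; cost 1
[col 0] GMS: children GM:{G,T}, S:{C} ∪→ {C,G,T}; cost 1
[col 0] NX: children N:{G}, X:{A} ∪→ {A,G}; cost 1
[col 0] NUX: children NX:{A,G}, U:{T} ∪→ {A,G,T}; cost 1
[col 0] GMNSUX: children GMS:{C,G,T}, NUX:{A,G,T} ∩→ {G,T}; cost 0
[col 0] GMNSUXY: children GMNSUX:{G,T}, Y:{C} ∪→ {C,G,T}; cost 1
[col 1] GM: children G:{G}, M:{A} ∪→ {A,G}; cost 1
[col 1] GMS: children GM:{A,G}, S:{T} ∪→ {A,G,T}; cost 1
[col 1] NX: children N:{C}, X:{A} ∪→ {A,C}; cost 1
[col 1] NUX: children NX:{A,C}, U:{T} ∪→ {A,C,T}; cost 1
[col 1] GMNSUX: children GMS:{A,G,T}, NUX:{A,C,T} ∩→ {A,T}; cost 0
[col 1] GMNSUXY: children GMNSUX:{A,T}, Y:{T} ∩→ {T}; cost 0
[col 2] GM: children G:{T}, M:{G} ∪→ {G,T}; cost 1
[col 2] GMS: children GM:{G,T}, S:{G} ∩→ {G}; cost 0
[col 2] NX: children N:{C}, X:{A} ∪→ {A,C}; cost 1
[col 2] NUX: children NX:{A,C}, U:{T} ∪→ {A,C,T}; cost 1
[col 2] GMNSUX: children GMS:{G}, NUX:{A,C,T} ∪→ {A,C,G,T}; cost 1
[col 2] GMNSUXY: children GMNSUX:{A,C,G,T}, Y:{T} ∩→ {T}; cost 0
[col 3] GM: children G:{A}, M:{G} ∪→ {A,G}; cost 1
[col 3] GMS: children GM:{A,G}, S:{A} ∩→ {A}; cost 0
[col 3] NX: children N:{T}, X:{T} ∩→ {T}; cost 0
[col 3] NUX: children NX:{T}, U:{C} ∪→ {C,T}; cost 1
[col 3] GMNSUX: children GMS:{A}, NUX:{C,T} ∪→ {A,C,T}; cost 1
[col 3] GMNSUXY: children GMNSUX:{A,C,T}, Y:{C} ∩→ {C}; cost 0
[col 4] GM: children G:{T}, M:{T} ∩→ {T}; cost 0
[col 4] GMS: children GM:{T}, S:{A} ∪→ {A,T}; cost 1
[col 4] NX: children N:{C}, X:{T} ∪→ {C,T}; cost 1
[col 4] NUX: children NX:{C,T}, U:{C} ∩→ {C}; cost 0
[col 4] GMNSUX: children GMS:{A,T}, NUX:{C} ∪→ {A,C,T}; cost 1
[col 4] GMNSUXY: children GMNSUX:{A,C,T}, Y:{A} ∩→ {A}; cost 0
[col 5] GM: children G:{A}, M:{T} ∪→ {A,T}; cost 1
[col 5] GMS: children GM:{A,T}, S:{C} ∪→ {A,C,T}; cost 1
[col 5] NX: children N:{A}, X:{C} ∪→ {A,C}; cost 1
[col 5] NUX: children NX:{A,C}, U:{A} ∩→ {A}; cost 0
[col 5] GMNSUX: children GMS:{A,C,T}, NUX:{A} ∩→ {A}; cost 0
[col 5] GMNSUXY: children GMNSUX:{A}, Y:{C} ∪→ {A,C}; cost 1
[col 6] GM: children G:{G}, M:{A} ∪→ {A,G}; cost 1
[col 6] GMS: children GM:{A,G}, S:{C} ∪→ {A,C,G}; cost 1
[col 6] NX: children N:{G}, X:{G} ∩→ {G}; cost 0
[col 6] NUX: children NX:{G}, U:{A} ∪→ {A,G}; cost 1
[col 6] GMNSUX: children GMS:{A,C,G}, NUX:{A,G} ∩→ {A,G}; cost 0
[col 6] GMNSUXY: children GMNSUX:{A,G}, Y:{T} ∪→ {A,G,T}; cost 1
per-site changes: [5, 4, 4, 3, 3, 4, 4]; total = 27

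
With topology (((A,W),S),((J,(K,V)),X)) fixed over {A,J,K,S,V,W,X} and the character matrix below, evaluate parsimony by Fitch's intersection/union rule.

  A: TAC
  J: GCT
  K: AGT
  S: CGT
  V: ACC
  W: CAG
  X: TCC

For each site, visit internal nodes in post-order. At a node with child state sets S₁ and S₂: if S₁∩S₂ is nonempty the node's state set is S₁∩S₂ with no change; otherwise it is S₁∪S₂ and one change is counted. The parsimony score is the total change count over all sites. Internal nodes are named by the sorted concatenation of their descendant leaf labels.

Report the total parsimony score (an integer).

11

site 0, node AW: A={T} ∪ W={C} → {C,T} (+1)
site 0, node ASW: AW={C,T} ∩ S={C} → {C} (+0)
site 0, node KV: K={A} ∩ V={A} → {A} (+0)
site 0, node JKV: J={G} ∪ KV={A} → {A,G} (+1)
site 0, node JKVX: JKV={A,G} ∪ X={T} → {A,G,T} (+1)
site 0, node AJKSVWX: ASW={C} ∪ JKVX={A,G,T} → {A,C,G,T} (+1)
site 1, node AW: A={A} ∩ W={A} → {A} (+0)
site 1, node ASW: AW={A} ∪ S={G} → {A,G} (+1)
site 1, node KV: K={G} ∪ V={C} → {C,G} (+1)
site 1, node JKV: J={C} ∩ KV={C,G} → {C} (+0)
site 1, node JKVX: JKV={C} ∩ X={C} → {C} (+0)
site 1, node AJKSVWX: ASW={A,G} ∪ JKVX={C} → {A,C,G} (+1)
site 2, node AW: A={C} ∪ W={G} → {C,G} (+1)
site 2, node ASW: AW={C,G} ∪ S={T} → {C,G,T} (+1)
site 2, node KV: K={T} ∪ V={C} → {C,T} (+1)
site 2, node JKV: J={T} ∩ KV={C,T} → {T} (+0)
site 2, node JKVX: JKV={T} ∪ X={C} → {C,T} (+1)
site 2, node AJKSVWX: ASW={C,G,T} ∩ JKVX={C,T} → {C,T} (+0)
per-site changes: [4, 3, 4]; total = 11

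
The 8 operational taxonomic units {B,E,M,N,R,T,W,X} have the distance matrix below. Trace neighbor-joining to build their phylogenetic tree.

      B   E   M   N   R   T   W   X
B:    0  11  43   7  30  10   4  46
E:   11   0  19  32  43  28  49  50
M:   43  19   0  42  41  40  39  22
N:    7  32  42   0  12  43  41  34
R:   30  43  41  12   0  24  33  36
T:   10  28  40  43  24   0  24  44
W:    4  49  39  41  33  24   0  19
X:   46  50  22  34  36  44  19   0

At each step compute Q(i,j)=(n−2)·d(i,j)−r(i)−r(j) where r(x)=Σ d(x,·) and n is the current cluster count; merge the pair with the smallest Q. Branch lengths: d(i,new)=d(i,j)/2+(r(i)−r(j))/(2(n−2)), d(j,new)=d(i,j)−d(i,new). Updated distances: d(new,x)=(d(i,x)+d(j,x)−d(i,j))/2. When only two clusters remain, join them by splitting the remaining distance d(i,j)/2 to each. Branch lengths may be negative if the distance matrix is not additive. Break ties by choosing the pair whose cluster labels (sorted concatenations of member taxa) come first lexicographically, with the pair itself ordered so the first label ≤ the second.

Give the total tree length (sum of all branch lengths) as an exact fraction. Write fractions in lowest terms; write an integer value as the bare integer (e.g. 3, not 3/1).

1555/16

1. join M+X (d=22, Q=-365) ⇒ MX; edges |M|=127/12, |X|=137/12
  updated: d(B,MX)=67/2, d(E,MX)=47/2, d(MX,N)=27, d(MX,R)=55/2, d(MX,T)=31, d(MX,W)=18
2. join N+R (d=12, Q=-543/2) ⇒ NR; edges |N|=21/4, |R|=27/4
  updated: d(B,NR)=25/2, d(E,NR)=63/2, d(MX,NR)=85/4, d(NR,T)=55/2, d(NR,W)=31
3. join MX+W (d=18, Q=-725/4) ⇒ MWX; edges |MX|=293/32, |W|=283/32
  updated: d(B,MWX)=39/4, d(E,MWX)=109/4, d(MWX,NR)=137/8, d(MWX,T)=37/2
4. join MWX+NR (d=137/8, Q=-879/8) ⇒ MNRWX; edges |MWX|=283/48, |NR|=539/48
  updated: d(B,MNRWX)=41/16, d(E,MNRWX)=333/16, d(MNRWX,T)=231/16
5. join B+E (d=11, Q=-491/8) ⇒ BE; edges |B|=-57/16, |E|=233/16
  updated: d(BE,MNRWX)=99/16, d(BE,T)=27/2
6. join BE+MNRWX (d=99/16, Q=-273/8) ⇒ BEMNRWX; edges |BE|=21/8, |MNRWX|=57/16
  updated: d(BEMNRWX,T)=87/8
7. join BEMNRWX+T (d=87/8) ⇒ BEMNRTWX; edges |BEMNRWX|=87/16, |T|=87/16
final tree: (((B:-57/16,E:233/16):21/8,(((M:127/12,X:137/12):293/32,W:283/32):283/48,(N:21/4,R:27/4):539/48):57/16):87/16,T:87/16)
total length: 1555/16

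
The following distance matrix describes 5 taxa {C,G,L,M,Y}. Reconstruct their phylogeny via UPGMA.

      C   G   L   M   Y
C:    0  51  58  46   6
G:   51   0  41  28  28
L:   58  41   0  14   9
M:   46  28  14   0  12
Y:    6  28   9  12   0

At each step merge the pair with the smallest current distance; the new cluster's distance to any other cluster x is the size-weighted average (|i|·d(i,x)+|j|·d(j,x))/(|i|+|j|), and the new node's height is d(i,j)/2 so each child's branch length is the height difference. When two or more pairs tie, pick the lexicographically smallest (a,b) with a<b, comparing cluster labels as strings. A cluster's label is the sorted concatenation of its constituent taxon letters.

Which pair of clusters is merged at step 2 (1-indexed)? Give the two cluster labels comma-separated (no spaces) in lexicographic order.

1. join C+Y (d=6) ⇒ CY; edges |C|=3, |Y|=3
  updated: d(CY,G)=79/2, d(CY,L)=67/2, d(CY,M)=29
2. join L+M (d=14) ⇒ LM; edges |L|=7, |M|=7
  updated: d(CY,LM)=125/4, d(G,LM)=69/2
3. join CY+LM (d=125/4) ⇒ CLMY; edges |CY|=101/8, |LM|=69/8
  updated: d(CLMY,G)=37
4. join CLMY+G (d=37) ⇒ CGLMY; edges |CLMY|=23/8, |G|=37/2
final tree: (((C:3,Y:3):101/8,(L:7,M:7):69/8):23/8,G:37/2)
total length: 501/8

L,M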